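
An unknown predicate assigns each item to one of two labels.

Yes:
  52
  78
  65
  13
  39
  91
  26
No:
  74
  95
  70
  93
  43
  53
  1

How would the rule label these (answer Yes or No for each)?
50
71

A rule that fits every label: multiple of 13 — true of each 'Yes' example, false of each 'No' one.
50: 50 = 13·3 + 11 — lacks this property, so No.
71: 71 = 13·5 + 6 — lacks this property, so No.

No, No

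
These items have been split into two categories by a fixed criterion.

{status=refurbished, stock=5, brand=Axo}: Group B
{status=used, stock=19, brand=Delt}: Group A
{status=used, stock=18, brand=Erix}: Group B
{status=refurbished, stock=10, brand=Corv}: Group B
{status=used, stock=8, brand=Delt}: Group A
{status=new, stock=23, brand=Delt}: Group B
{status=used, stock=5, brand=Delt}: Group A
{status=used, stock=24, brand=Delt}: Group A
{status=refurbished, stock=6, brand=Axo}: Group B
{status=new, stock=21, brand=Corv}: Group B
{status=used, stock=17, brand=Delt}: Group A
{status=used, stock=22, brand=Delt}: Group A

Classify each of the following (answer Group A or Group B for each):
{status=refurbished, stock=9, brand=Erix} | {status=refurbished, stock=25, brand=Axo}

One predicate separates the groups cleanly: brand is Delt AND status is used.

Group B, Group B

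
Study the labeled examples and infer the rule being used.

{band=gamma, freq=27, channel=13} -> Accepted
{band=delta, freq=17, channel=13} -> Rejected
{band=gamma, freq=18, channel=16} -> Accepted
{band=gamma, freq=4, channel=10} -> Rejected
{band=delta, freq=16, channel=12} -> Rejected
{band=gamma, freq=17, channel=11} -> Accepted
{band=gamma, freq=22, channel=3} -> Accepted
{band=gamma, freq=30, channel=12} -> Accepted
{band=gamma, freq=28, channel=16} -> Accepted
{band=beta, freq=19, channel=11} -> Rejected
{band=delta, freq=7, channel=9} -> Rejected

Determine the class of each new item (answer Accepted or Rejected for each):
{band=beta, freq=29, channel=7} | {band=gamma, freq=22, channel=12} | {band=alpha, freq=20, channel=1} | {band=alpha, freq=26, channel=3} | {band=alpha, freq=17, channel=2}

The distinguishing property — band is gamma AND freq ≥ 7 — holds for all the 'Accepted' cases and none of the 'Rejected' cases.
{band=beta, freq=29, channel=7} — band is beta, freq = 29, hence Rejected.
{band=gamma, freq=22, channel=12} — band is gamma, freq = 22, hence Accepted.
{band=alpha, freq=20, channel=1} — band is alpha, freq = 20, hence Rejected.
{band=alpha, freq=26, channel=3} — band is alpha, freq = 26, hence Rejected.
{band=alpha, freq=17, channel=2} — band is alpha, freq = 17, hence Rejected.

Rejected, Accepted, Rejected, Rejected, Rejected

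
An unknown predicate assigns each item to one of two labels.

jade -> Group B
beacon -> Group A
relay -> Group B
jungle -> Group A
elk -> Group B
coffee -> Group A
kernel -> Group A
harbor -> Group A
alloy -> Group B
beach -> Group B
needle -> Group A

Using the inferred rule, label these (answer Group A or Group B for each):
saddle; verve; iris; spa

Group A, Group B, Group B, Group B

The common property of the 'Group A' items is: length 6. No 'Group B' item has it.
saddle: Group A (length 6). verve: Group B (length 5). iris: Group B (length 4). spa: Group B (length 3).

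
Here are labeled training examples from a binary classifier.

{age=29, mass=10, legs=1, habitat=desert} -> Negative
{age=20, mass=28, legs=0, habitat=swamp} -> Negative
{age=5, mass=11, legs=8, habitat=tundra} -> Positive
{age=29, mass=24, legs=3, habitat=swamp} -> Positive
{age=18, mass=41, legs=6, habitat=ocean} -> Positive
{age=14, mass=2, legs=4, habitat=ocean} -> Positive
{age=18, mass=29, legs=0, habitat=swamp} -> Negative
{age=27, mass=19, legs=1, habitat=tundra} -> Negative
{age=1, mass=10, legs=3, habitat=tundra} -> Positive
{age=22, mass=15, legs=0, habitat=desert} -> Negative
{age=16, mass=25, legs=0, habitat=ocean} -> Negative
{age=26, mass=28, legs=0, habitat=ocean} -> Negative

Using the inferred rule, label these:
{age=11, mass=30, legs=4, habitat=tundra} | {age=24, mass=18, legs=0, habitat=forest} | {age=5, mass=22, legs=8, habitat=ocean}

One predicate separates the groups cleanly: legs ≥ 3.
Positive: {age=11, mass=30, legs=4, habitat=tundra}, since legs = 4. Negative: {age=24, mass=18, legs=0, habitat=forest}, since legs = 0. Positive: {age=5, mass=22, legs=8, habitat=ocean}, since legs = 8.

Positive, Negative, Positive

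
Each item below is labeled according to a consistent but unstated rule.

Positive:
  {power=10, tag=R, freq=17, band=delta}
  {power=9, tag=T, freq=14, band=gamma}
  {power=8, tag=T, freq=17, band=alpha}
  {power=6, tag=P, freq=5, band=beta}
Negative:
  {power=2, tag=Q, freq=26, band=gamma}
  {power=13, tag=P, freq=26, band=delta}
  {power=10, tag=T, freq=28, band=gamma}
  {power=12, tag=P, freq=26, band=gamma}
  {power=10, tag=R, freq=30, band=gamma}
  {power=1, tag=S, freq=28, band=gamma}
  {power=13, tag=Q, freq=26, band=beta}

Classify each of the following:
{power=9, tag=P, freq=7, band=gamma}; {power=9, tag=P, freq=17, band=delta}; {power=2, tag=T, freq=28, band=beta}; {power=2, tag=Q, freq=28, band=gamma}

Positive, Positive, Negative, Negative

All 'Positive' examples share one property — freq ≤ 17 — and every 'Negative' example lacks it.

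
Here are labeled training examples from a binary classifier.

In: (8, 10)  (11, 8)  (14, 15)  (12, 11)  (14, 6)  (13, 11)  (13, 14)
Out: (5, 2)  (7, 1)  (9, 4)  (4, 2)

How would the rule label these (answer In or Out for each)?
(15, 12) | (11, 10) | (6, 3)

The pattern is that an item is 'In' exactly when: sum ≥ 18.

In, In, Out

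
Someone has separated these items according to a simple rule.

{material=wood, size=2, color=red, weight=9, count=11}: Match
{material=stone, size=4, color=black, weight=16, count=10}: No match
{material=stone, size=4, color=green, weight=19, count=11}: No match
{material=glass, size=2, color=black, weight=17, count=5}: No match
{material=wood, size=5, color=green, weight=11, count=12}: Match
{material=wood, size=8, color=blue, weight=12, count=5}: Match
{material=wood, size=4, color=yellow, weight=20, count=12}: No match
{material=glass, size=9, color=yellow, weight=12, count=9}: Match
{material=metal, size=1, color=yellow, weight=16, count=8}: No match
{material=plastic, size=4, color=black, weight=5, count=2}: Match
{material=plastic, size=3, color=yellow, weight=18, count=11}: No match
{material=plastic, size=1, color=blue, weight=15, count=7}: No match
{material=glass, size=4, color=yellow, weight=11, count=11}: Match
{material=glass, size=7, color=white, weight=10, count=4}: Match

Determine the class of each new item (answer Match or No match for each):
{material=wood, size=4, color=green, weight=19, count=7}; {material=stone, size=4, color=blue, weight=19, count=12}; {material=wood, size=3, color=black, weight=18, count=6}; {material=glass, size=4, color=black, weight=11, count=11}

No match, No match, No match, Match

A rule that fits every label: weight ≤ 12 — true of each 'Match' example, false of each 'No match' one.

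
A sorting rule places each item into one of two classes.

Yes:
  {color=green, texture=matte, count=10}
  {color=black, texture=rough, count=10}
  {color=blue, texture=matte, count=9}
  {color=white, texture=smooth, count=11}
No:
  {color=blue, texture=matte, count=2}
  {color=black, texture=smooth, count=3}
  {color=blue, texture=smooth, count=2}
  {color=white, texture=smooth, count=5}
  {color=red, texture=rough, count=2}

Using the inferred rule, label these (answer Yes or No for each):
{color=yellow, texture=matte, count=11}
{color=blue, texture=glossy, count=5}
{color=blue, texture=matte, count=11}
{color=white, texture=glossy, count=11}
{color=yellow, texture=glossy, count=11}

Yes, No, Yes, Yes, Yes

A rule that fits every label: count ≥ 9 — true of each 'Yes' example, false of each 'No' one.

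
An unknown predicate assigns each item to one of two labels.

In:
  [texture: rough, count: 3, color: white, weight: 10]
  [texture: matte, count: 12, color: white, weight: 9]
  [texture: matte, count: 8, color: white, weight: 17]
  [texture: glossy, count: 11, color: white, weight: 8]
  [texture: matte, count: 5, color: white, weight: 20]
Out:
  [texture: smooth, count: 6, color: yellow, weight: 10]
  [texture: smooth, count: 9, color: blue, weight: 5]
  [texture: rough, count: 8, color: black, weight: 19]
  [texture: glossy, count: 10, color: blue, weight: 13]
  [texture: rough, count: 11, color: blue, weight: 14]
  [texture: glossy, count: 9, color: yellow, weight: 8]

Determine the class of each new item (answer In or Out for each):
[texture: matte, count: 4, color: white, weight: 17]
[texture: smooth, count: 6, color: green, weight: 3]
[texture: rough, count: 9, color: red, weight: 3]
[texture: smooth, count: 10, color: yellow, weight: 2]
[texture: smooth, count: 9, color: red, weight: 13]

In, Out, Out, Out, Out

The simplest hypothesis consistent with all the labels is: color is white.
[texture: matte, count: 4, color: white, weight: 17]: color is white, has this property → In.
[texture: smooth, count: 6, color: green, weight: 3]: color is green, doesn't match → Out.
[texture: rough, count: 9, color: red, weight: 3]: color is red, doesn't match → Out.
[texture: smooth, count: 10, color: yellow, weight: 2]: color is yellow, doesn't match → Out.
[texture: smooth, count: 9, color: red, weight: 13]: color is red, doesn't match → Out.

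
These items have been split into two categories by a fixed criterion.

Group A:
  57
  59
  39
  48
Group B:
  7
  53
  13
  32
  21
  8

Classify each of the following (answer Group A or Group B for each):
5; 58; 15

Group B, Group A, Group B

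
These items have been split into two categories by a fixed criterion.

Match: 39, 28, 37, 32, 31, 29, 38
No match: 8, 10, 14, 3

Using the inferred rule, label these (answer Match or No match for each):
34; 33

Match, Match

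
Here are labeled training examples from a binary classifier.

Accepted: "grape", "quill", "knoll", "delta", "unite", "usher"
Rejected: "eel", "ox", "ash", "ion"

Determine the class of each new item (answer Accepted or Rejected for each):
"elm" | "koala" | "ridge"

Rejected, Accepted, Accepted

The simplest hypothesis consistent with all the labels is: length 5.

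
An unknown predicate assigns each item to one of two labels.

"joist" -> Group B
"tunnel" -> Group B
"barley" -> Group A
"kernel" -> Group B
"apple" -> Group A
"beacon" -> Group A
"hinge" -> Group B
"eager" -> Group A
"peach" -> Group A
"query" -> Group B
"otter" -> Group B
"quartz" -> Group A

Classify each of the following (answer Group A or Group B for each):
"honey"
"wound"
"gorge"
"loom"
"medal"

Looking at the examples, the only property every 'Group A' case has and every 'Group B' case lacks is: contains 'a'.

Group B, Group B, Group B, Group B, Group A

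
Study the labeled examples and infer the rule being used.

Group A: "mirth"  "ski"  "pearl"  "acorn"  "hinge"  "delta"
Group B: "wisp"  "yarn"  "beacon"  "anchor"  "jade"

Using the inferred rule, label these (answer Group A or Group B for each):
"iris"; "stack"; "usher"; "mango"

Group B, Group A, Group A, Group A

All 'Group A' examples share one property — odd length — and every 'Group B' example lacks it.
"iris": length 4 — fails this test, so Group B.
"stack": length 5 — matches, so Group A.
"usher": length 5 — matches, so Group A.
"mango": length 5 — matches, so Group A.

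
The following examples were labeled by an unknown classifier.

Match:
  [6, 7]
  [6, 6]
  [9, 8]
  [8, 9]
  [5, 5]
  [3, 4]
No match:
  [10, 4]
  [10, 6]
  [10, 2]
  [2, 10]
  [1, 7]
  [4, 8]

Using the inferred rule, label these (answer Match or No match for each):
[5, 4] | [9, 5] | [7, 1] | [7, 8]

The classifier is using: |first − second| ≤ 1.

Match, No match, No match, Match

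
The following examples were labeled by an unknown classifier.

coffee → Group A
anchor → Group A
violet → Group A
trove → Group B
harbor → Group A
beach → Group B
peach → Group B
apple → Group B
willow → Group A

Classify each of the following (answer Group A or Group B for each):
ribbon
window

'Group A' ⟺ even length.
ribbon → length 6 → Group A.
window → length 6 → Group A.

Group A, Group A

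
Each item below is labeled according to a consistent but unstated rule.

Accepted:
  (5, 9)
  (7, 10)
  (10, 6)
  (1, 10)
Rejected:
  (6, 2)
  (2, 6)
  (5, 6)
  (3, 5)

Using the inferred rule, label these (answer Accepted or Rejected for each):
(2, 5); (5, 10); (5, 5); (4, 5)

Rejected, Accepted, Rejected, Rejected

The pattern is that an item is 'Accepted' exactly when: max ≥ 7.
(2, 5) → max 5 → Rejected.
(5, 10) → max 10 → Accepted.
(5, 5) → max 5 → Rejected.
(4, 5) → max 5 → Rejected.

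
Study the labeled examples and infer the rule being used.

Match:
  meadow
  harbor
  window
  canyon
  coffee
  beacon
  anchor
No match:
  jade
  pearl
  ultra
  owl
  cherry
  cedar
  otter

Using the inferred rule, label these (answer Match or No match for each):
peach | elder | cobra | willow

The rule appears to be: even length AND contains 'o'.
peach: length 5, no 'o' — fails this test, so No match.
elder: length 5, no 'o' — fails this test, so No match.
cobra: length 5, has 'o' — fails this test, so No match.
willow: length 6, has 'o' — qualifies, so Match.

No match, No match, No match, Match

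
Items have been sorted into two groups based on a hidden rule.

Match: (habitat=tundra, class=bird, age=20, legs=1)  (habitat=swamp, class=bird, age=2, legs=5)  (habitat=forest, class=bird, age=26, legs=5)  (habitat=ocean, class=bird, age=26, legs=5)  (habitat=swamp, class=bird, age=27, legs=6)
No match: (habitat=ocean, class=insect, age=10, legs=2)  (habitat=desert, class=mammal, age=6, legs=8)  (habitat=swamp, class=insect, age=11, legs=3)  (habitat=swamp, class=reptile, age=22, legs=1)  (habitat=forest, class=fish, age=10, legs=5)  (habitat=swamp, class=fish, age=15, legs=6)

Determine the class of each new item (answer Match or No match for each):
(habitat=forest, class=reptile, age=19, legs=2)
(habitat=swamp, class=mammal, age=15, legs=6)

Rule: class is bird. This holds for each 'Match' example and fails for each 'No match' one.
(habitat=forest, class=reptile, age=19, legs=2) — class is reptile, hence No match. (habitat=swamp, class=mammal, age=15, legs=6) — class is mammal, hence No match.

No match, No match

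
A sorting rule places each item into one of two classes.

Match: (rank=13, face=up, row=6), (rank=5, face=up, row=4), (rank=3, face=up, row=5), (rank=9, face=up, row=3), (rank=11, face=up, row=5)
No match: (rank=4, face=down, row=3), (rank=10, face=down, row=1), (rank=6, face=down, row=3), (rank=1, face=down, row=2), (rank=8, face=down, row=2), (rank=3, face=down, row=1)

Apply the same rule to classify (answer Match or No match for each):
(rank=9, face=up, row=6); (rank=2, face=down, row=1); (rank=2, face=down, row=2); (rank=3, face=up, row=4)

Match, No match, No match, Match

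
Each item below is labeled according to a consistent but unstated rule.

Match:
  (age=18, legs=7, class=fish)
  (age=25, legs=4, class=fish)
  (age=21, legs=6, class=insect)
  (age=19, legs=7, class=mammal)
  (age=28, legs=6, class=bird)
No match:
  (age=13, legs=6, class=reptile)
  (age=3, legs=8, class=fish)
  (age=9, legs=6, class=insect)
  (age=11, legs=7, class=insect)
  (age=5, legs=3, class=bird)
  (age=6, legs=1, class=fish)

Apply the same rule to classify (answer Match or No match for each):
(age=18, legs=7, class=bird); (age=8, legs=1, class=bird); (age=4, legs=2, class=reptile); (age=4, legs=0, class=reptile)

Match, No match, No match, No match

'Match' ⟺ age ≥ 18.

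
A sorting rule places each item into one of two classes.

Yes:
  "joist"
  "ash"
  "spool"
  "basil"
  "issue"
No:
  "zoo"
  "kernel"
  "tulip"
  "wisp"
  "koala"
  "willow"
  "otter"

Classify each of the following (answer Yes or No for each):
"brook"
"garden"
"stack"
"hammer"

No, No, Yes, No

A rule that fits every label: odd length AND contains 's' — true of each 'Yes' example, false of each 'No' one.
"brook" — length 5, no 's', hence No.
"garden" — length 6, no 's', hence No.
"stack" — length 5, has 's', hence Yes.
"hammer" — length 6, no 's', hence No.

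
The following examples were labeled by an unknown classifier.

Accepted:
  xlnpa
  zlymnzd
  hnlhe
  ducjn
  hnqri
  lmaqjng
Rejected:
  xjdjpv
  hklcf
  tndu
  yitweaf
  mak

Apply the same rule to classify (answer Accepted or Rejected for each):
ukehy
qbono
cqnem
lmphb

The classifier is using: odd length AND contains 'n'.

Rejected, Accepted, Accepted, Rejected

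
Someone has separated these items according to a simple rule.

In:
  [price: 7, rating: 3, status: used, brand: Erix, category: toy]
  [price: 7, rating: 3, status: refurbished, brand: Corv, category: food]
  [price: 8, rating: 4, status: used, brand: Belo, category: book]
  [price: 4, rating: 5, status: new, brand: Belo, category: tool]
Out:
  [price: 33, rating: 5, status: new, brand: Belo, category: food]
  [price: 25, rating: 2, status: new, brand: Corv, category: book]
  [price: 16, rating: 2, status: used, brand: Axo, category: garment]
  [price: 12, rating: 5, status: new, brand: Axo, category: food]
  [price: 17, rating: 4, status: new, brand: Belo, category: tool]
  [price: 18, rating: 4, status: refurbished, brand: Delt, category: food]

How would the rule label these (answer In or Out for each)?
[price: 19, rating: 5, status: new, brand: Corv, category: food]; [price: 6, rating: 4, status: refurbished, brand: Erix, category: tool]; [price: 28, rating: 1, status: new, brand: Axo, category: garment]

Out, In, Out

The pattern is that an item is 'In' exactly when: price ≤ 8.
Out: [price: 19, rating: 5, status: new, brand: Corv, category: food], since price = 19. In: [price: 6, rating: 4, status: refurbished, brand: Erix, category: tool], since price = 6. Out: [price: 28, rating: 1, status: new, brand: Axo, category: garment], since price = 28.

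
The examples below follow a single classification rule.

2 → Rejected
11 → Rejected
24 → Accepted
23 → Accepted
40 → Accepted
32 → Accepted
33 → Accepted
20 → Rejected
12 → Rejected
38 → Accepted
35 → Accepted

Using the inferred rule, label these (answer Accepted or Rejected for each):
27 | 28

Accepted, Accepted

One predicate separates the groups cleanly: at least 23.
27: 27 ≥ 23 — passes, so Accepted. 28: 28 ≥ 23 — passes, so Accepted.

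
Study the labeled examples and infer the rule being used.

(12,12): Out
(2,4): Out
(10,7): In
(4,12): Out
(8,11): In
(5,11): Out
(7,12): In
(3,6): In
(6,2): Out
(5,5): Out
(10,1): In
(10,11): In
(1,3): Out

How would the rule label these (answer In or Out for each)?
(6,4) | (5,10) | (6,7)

Checking candidate rules against both groups, what survives is: sum is odd.
(6,4): 6+4 = 10, fails this test → Out.
(5,10): 5+10 = 15, satisfies this → In.
(6,7): 6+7 = 13, satisfies this → In.

Out, In, In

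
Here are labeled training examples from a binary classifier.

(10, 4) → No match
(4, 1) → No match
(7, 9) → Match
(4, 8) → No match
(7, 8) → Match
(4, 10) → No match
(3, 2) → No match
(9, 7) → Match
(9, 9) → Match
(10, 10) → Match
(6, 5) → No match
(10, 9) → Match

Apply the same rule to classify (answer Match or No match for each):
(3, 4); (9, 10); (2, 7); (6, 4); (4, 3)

No match, Match, No match, No match, No match

All 'Match' examples share one property — sum ≥ 15 — and every 'No match' example lacks it.
(3, 4) → 3+4 = 7 → No match. (9, 10) → 9+10 = 19 → Match. (2, 7) → 2+7 = 9 → No match. (6, 4) → 6+4 = 10 → No match. (4, 3) → 4+3 = 7 → No match.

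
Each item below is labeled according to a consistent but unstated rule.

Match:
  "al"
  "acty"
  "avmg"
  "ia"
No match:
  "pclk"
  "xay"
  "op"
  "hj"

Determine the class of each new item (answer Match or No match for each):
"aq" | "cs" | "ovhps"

Match, No match, No match

The common property of the 'Match' items is: even length AND contains 'a'. No 'No match' item has it.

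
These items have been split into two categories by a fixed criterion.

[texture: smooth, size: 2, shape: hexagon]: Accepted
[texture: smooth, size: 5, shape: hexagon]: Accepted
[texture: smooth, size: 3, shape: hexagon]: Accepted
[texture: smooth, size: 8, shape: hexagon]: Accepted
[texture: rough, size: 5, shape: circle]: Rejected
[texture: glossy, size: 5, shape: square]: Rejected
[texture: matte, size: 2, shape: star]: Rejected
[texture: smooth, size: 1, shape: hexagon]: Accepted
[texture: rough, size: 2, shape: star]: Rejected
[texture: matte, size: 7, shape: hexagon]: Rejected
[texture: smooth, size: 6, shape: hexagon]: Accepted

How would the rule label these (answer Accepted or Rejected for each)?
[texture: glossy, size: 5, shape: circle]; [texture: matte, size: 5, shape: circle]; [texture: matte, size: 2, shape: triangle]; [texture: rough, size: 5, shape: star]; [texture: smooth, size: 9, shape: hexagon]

'Accepted' ⟺ texture is smooth.

Rejected, Rejected, Rejected, Rejected, Accepted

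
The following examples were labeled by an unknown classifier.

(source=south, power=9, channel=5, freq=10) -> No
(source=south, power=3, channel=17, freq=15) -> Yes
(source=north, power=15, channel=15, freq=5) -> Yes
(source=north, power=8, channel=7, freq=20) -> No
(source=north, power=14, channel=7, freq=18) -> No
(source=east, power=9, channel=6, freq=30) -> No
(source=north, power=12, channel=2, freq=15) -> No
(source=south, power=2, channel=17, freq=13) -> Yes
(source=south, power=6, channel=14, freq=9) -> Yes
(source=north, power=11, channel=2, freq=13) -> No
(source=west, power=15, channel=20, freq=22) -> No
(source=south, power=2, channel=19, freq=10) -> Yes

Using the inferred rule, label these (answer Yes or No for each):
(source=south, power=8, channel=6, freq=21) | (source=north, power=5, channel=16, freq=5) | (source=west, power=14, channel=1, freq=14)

No, Yes, No

The distinguishing property — channel ≥ 6 AND freq ≤ 15 — holds for all the 'Yes' cases and none of the 'No' cases.
(source=south, power=8, channel=6, freq=21): channel = 6, freq = 21, does not fit → No. (source=north, power=5, channel=16, freq=5): channel = 16, freq = 5, qualifies → Yes. (source=west, power=14, channel=1, freq=14): channel = 1, freq = 14, does not fit → No.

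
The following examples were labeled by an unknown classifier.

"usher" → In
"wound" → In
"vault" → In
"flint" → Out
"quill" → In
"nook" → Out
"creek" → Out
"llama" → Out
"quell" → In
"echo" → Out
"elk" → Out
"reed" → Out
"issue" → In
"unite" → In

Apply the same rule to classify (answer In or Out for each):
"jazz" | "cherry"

Out, Out

The classifier is using: contains 'u'.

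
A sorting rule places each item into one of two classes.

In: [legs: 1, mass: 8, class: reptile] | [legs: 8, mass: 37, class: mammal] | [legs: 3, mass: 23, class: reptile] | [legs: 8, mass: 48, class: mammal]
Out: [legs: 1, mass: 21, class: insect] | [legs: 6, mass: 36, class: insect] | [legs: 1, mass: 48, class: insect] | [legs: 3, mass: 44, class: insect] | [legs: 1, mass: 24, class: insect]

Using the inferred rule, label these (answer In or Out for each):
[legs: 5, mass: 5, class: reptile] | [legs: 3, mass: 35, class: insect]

In, Out

Looking at the examples, the only property every 'In' case has and every 'Out' case lacks is: class is not insect.
[legs: 5, mass: 5, class: reptile]: class is reptile, has this property → In.
[legs: 3, mass: 35, class: insect]: class is insect, does not satisfy this → Out.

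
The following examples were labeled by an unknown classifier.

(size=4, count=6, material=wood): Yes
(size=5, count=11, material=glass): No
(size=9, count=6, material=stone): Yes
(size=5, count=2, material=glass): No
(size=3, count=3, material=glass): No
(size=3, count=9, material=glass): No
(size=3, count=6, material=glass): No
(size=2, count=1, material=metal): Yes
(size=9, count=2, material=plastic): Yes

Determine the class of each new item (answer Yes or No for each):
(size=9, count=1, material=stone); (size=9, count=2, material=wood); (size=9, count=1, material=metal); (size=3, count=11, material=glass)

Yes, Yes, Yes, No

All 'Yes' examples share one property — material is not glass — and every 'No' example lacks it.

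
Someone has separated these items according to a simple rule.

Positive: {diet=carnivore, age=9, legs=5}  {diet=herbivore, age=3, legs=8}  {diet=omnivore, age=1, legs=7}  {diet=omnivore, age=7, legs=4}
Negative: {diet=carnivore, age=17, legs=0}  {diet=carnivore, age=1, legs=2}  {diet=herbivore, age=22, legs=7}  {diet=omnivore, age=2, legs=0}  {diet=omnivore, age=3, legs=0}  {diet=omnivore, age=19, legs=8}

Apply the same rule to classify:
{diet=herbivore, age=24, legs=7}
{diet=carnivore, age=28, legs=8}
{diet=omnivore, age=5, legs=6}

The simplest hypothesis consistent with all the labels is: age ≤ 9 AND legs ≥ 4.

Negative, Negative, Positive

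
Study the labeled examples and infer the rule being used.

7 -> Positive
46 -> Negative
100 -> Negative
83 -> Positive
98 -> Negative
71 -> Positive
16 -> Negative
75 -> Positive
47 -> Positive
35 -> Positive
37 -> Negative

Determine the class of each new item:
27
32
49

Positive, Negative, Negative

Comparing the two groups points to one rule — ≡ 3 (mod 4).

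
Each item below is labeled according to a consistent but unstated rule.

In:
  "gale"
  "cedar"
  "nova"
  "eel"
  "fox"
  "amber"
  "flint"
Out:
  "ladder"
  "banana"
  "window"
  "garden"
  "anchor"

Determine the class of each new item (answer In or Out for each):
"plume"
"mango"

In, In

One predicate separates the groups cleanly: length ≤ 5.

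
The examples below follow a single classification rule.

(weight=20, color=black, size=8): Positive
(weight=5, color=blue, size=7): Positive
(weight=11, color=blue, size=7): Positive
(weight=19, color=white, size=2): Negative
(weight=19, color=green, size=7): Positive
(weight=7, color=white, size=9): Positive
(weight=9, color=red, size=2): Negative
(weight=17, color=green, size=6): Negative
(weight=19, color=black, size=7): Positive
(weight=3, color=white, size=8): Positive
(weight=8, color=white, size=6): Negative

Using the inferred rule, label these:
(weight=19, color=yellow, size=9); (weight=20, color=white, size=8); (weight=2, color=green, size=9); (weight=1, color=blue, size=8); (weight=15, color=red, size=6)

Positive, Positive, Positive, Positive, Negative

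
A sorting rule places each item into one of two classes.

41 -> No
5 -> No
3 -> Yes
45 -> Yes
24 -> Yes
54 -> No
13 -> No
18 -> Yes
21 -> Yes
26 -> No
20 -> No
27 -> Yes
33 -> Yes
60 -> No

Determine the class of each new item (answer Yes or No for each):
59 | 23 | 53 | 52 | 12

No, No, No, No, Yes

The distinguishing property — multiple of 3 AND at most 45 — holds for all the 'Yes' cases and none of the 'No' cases.
59 — 59 = 3·19 + 2, 59 > 45, hence No. 23 — 23 = 3·7 + 2, 23 ≤ 45, hence No. 53 — 53 = 3·17 + 2, 53 > 45, hence No. 52 — 52 = 3·17 + 1, 52 > 45, hence No. 12 — 12 = 3·4, 12 ≤ 45, hence Yes.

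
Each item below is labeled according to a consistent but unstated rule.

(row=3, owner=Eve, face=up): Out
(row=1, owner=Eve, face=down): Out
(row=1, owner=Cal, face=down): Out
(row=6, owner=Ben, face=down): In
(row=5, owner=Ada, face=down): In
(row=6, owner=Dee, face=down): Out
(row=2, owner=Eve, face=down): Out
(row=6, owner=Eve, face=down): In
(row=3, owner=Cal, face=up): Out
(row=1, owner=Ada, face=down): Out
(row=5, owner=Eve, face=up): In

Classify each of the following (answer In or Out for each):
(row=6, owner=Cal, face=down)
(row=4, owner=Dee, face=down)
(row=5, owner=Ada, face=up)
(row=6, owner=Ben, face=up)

In, Out, In, In

'In' ⟺ owner is not Dee AND row ≥ 5.
(row=6, owner=Cal, face=down): owner is Cal, row = 6, fits → In.
(row=4, owner=Dee, face=down): owner is Dee, row = 4, does not satisfy this → Out.
(row=5, owner=Ada, face=up): owner is Ada, row = 5, fits → In.
(row=6, owner=Ben, face=up): owner is Ben, row = 6, fits → In.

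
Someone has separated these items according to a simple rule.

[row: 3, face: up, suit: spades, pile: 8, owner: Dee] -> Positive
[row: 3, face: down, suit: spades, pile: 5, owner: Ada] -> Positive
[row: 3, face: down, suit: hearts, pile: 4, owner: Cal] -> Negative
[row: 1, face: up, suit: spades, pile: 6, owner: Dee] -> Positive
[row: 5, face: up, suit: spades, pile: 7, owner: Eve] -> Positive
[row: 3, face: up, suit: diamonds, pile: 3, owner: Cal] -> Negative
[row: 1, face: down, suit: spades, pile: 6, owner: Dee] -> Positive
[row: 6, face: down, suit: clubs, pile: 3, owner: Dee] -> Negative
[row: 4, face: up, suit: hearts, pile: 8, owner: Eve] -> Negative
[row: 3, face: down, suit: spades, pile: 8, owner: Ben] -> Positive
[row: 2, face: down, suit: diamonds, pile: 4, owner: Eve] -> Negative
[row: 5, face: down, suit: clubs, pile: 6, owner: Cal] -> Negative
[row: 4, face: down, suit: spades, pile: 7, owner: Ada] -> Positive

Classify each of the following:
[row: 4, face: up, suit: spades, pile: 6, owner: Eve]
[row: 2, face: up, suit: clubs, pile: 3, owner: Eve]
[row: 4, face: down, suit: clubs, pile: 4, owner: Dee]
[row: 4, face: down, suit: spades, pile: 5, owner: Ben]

Positive, Negative, Negative, Positive

One predicate separates the groups cleanly: suit is spades.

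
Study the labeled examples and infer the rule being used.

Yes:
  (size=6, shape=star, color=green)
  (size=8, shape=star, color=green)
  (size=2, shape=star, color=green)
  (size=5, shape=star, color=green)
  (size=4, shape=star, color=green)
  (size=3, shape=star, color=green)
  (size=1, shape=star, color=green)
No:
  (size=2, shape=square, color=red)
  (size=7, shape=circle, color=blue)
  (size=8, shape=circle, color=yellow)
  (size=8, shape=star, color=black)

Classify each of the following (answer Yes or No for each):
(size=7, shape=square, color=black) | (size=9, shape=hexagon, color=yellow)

One predicate separates the groups cleanly: color is green.
(size=7, shape=square, color=black) — color is black, hence No. (size=9, shape=hexagon, color=yellow) — color is yellow, hence No.

No, No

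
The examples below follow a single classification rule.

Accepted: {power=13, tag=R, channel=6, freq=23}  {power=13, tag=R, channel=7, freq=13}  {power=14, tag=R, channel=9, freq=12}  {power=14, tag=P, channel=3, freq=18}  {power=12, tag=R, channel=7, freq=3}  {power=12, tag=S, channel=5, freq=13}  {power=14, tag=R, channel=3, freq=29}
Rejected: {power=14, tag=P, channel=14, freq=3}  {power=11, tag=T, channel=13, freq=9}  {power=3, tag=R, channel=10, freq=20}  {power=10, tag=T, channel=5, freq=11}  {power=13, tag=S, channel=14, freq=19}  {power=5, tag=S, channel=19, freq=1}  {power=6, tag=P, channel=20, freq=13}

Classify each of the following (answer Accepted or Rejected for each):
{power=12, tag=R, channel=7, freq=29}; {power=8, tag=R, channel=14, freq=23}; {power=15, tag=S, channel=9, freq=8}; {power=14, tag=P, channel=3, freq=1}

One predicate separates the groups cleanly: power ≥ 11 AND channel ≤ 9.
Accepted: {power=12, tag=R, channel=7, freq=29}, since power = 12, channel = 7. Rejected: {power=8, tag=R, channel=14, freq=23}, since power = 8, channel = 14. Accepted: {power=15, tag=S, channel=9, freq=8}, since power = 15, channel = 9. Accepted: {power=14, tag=P, channel=3, freq=1}, since power = 14, channel = 3.

Accepted, Rejected, Accepted, Accepted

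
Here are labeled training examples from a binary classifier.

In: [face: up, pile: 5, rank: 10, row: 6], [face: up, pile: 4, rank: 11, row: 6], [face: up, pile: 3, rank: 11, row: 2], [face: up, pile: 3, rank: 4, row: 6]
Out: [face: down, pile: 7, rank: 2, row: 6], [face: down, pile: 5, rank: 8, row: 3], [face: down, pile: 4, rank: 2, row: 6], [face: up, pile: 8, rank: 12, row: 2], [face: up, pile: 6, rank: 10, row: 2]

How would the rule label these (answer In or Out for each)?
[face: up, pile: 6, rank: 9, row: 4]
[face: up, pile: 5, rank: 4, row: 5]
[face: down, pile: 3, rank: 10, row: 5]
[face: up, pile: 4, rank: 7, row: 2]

The distinguishing property — face is up AND pile ≤ 5 — holds for all the 'In' cases and none of the 'Out' cases.
[face: up, pile: 6, rank: 9, row: 4] — face is up, pile = 6, hence Out.
[face: up, pile: 5, rank: 4, row: 5] — face is up, pile = 5, hence In.
[face: down, pile: 3, rank: 10, row: 5] — face is down, pile = 3, hence Out.
[face: up, pile: 4, rank: 7, row: 2] — face is up, pile = 4, hence In.

Out, In, Out, In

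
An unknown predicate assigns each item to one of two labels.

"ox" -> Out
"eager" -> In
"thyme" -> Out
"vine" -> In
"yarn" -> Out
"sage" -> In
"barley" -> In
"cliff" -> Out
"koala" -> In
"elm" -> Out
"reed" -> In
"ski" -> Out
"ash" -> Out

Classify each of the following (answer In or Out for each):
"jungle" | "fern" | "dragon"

'In' ⟺ has ≥ 2 vowels.
"jungle" — 2 vowels, hence In.
"fern" — 1 vowel, hence Out.
"dragon" — 2 vowels, hence In.

In, Out, In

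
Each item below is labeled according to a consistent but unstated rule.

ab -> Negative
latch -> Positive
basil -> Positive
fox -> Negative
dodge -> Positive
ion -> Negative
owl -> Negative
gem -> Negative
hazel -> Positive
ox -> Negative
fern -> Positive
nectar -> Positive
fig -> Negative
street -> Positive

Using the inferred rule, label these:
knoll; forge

All 'Positive' examples share one property — length ≥ 4 — and every 'Negative' example lacks it.

Positive, Positive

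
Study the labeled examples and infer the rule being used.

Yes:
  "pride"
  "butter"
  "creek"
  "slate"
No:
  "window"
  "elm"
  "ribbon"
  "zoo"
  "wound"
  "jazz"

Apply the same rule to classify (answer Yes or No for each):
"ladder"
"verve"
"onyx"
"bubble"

Yes, Yes, No, Yes

The common property of the 'Yes' items is: length ≥ 4 AND contains 'e'. No 'No' item has it.
"ladder" — length 6, has 'e', hence Yes. "verve" — length 5, has 'e', hence Yes. "onyx" — length 4, no 'e', hence No. "bubble" — length 6, has 'e', hence Yes.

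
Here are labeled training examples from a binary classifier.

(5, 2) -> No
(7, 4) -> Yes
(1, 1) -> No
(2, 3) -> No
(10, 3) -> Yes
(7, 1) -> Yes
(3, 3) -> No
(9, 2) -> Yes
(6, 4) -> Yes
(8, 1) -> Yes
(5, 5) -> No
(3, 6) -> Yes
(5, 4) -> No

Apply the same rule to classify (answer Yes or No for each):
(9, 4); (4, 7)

Yes, Yes

The classifier is using: max ≥ 6.
(9, 4): Yes (max 9). (4, 7): Yes (max 7).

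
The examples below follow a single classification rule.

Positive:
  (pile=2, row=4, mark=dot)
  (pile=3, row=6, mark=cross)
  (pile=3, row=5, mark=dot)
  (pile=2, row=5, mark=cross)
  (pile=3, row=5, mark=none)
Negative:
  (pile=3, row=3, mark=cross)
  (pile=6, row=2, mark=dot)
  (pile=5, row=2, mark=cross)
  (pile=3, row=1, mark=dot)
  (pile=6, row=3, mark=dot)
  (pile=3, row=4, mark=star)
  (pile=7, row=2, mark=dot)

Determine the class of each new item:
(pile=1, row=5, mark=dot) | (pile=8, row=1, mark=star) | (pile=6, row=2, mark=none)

Positive, Negative, Negative

The common property of the 'Positive' items is: pile = 2 OR row ≥ 5. No 'Negative' item has it.
(pile=1, row=5, mark=dot): pile = 1, row = 5 — has this property, so Positive. (pile=8, row=1, mark=star): pile = 8, row = 1 — does not pass, so Negative. (pile=6, row=2, mark=none): pile = 6, row = 2 — does not pass, so Negative.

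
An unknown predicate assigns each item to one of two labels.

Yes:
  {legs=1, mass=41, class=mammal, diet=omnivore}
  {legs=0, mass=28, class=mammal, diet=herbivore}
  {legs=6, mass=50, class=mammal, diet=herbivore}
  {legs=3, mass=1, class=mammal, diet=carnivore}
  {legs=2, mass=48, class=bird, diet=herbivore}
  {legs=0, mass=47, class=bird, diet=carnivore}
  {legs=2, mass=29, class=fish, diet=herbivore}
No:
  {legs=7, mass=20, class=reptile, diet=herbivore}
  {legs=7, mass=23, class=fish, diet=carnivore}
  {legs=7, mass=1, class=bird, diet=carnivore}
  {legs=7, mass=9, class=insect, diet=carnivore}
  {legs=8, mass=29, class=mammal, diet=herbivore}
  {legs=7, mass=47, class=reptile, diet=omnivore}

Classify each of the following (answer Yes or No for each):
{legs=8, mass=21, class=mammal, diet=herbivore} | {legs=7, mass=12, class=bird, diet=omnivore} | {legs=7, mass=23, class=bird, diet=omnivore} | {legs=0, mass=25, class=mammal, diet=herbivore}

All 'Yes' examples share one property — legs ≤ 6 — and every 'No' example lacks it.

No, No, No, Yes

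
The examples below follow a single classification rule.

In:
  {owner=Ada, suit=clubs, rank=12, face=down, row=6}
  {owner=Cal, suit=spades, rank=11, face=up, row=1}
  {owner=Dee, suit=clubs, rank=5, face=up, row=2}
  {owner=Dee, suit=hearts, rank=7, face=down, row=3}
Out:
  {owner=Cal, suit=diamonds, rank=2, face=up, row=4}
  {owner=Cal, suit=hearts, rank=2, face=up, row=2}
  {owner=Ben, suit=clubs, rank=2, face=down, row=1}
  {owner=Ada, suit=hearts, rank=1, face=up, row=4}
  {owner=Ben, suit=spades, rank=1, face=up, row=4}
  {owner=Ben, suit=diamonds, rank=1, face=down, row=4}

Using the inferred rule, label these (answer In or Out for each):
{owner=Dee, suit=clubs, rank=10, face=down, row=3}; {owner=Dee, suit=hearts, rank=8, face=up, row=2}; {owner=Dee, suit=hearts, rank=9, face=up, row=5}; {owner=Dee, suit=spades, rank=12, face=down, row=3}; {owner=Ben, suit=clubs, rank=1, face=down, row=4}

Rule: rank ≥ 5. This holds for each 'In' example and fails for each 'Out' one.
{owner=Dee, suit=clubs, rank=10, face=down, row=3} → rank = 10 → In.
{owner=Dee, suit=hearts, rank=8, face=up, row=2} → rank = 8 → In.
{owner=Dee, suit=hearts, rank=9, face=up, row=5} → rank = 9 → In.
{owner=Dee, suit=spades, rank=12, face=down, row=3} → rank = 12 → In.
{owner=Ben, suit=clubs, rank=1, face=down, row=4} → rank = 1 → Out.

In, In, In, In, Out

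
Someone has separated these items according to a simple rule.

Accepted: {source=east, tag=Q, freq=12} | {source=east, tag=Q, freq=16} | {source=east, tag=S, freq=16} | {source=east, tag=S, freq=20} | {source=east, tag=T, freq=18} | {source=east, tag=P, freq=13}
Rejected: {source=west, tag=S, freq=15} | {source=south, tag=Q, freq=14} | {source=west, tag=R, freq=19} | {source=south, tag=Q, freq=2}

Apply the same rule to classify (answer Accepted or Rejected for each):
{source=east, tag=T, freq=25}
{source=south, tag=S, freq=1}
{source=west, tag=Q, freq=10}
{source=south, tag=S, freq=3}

Accepted, Rejected, Rejected, Rejected

One predicate separates the groups cleanly: source is east.
{source=east, tag=T, freq=25} → source is east → Accepted.
{source=south, tag=S, freq=1} → source is south → Rejected.
{source=west, tag=Q, freq=10} → source is west → Rejected.
{source=south, tag=S, freq=3} → source is south → Rejected.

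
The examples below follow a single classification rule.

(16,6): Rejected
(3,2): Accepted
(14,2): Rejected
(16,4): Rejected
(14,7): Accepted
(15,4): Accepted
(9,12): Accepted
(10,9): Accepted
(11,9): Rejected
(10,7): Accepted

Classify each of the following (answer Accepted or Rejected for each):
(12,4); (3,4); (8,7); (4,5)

'Accepted' ⟺ sum is odd.
(12,4) — 12+4 = 16, hence Rejected. (3,4) — 3+4 = 7, hence Accepted. (8,7) — 8+7 = 15, hence Accepted. (4,5) — 4+5 = 9, hence Accepted.

Rejected, Accepted, Accepted, Accepted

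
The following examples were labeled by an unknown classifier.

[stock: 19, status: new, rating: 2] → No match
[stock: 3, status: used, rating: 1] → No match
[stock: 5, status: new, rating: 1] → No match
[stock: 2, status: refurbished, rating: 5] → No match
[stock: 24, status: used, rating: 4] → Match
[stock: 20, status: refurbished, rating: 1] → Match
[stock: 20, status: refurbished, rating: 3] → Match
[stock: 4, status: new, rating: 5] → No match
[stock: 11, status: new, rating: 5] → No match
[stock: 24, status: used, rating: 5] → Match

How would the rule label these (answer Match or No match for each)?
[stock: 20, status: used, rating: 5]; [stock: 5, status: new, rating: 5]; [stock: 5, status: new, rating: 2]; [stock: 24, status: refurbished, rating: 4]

Match, No match, No match, Match

All 'Match' examples share one property — stock ≥ 20 — and every 'No match' example lacks it.
[stock: 20, status: used, rating: 5]: stock = 20, fits → Match.
[stock: 5, status: new, rating: 5]: stock = 5, fails the rule → No match.
[stock: 5, status: new, rating: 2]: stock = 5, fails the rule → No match.
[stock: 24, status: refurbished, rating: 4]: stock = 24, fits → Match.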